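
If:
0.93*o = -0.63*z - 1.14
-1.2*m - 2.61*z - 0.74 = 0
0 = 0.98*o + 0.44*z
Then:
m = 11.05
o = 2.41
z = -5.37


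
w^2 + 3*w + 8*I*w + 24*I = (w + 3)*(w + 8*I)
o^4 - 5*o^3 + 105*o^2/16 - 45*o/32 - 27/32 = (o - 3)*(o - 3/2)*(o - 3/4)*(o + 1/4)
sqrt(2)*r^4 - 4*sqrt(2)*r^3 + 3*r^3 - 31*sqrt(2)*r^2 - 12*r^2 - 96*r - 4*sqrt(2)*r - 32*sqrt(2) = (r - 8)*(r + 4)*(r + sqrt(2))*(sqrt(2)*r + 1)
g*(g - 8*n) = g^2 - 8*g*n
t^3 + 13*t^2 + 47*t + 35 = (t + 1)*(t + 5)*(t + 7)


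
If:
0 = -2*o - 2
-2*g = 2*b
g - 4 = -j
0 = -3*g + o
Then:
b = 1/3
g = -1/3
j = 13/3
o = -1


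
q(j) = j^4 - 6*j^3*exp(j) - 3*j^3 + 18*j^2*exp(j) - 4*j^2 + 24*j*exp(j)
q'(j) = -6*j^3*exp(j) + 4*j^3 - 9*j^2 + 60*j*exp(j) - 8*j + 24*exp(j)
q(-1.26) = 5.10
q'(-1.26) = -23.44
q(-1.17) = 3.12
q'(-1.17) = -20.72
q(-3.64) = 278.80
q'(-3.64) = -280.55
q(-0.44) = -4.71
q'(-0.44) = 0.22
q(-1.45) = 10.16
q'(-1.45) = -30.00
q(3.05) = 1450.92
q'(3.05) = 781.66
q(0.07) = 1.87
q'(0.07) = 29.64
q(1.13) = 120.50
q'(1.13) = 242.62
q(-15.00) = 59850.01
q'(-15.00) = -15404.99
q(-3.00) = 138.55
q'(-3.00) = -164.70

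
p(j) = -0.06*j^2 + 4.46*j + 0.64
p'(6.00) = 3.74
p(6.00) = 25.24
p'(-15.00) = 6.26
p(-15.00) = -79.76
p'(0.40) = 4.41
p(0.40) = 2.41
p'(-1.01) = 4.58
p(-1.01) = -3.93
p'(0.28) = 4.43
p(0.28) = 1.88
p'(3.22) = 4.07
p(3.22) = 14.38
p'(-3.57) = 4.89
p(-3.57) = -16.05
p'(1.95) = 4.23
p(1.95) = 9.11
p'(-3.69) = 4.90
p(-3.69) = -16.63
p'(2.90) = 4.11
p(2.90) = 13.07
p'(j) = 4.46 - 0.12*j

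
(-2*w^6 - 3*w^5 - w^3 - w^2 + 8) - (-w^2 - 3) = -2*w^6 - 3*w^5 - w^3 + 11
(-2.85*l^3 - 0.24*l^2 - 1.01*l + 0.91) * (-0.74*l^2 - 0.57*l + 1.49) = 2.109*l^5 + 1.8021*l^4 - 3.3623*l^3 - 0.4553*l^2 - 2.0236*l + 1.3559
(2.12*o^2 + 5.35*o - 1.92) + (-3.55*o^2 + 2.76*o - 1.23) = -1.43*o^2 + 8.11*o - 3.15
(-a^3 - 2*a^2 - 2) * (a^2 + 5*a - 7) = -a^5 - 7*a^4 - 3*a^3 + 12*a^2 - 10*a + 14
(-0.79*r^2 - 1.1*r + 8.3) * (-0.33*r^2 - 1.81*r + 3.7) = 0.2607*r^4 + 1.7929*r^3 - 3.671*r^2 - 19.093*r + 30.71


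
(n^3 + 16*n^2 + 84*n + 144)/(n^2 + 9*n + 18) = (n^2 + 10*n + 24)/(n + 3)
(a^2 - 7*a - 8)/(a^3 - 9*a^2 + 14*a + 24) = (a - 8)/(a^2 - 10*a + 24)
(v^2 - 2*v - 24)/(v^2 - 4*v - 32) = (v - 6)/(v - 8)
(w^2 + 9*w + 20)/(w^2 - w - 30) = (w + 4)/(w - 6)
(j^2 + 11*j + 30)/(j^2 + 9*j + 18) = (j + 5)/(j + 3)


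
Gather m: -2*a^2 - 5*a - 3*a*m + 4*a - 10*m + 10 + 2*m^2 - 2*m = -2*a^2 - a + 2*m^2 + m*(-3*a - 12) + 10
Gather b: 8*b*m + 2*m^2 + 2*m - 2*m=8*b*m + 2*m^2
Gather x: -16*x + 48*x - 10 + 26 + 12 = 32*x + 28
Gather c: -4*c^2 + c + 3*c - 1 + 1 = -4*c^2 + 4*c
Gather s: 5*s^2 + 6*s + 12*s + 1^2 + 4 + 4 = 5*s^2 + 18*s + 9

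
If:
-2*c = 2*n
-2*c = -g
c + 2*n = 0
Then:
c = 0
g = 0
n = 0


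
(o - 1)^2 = o^2 - 2*o + 1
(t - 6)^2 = t^2 - 12*t + 36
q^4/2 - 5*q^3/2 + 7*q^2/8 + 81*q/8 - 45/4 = (q/2 + 1)*(q - 3)*(q - 5/2)*(q - 3/2)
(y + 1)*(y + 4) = y^2 + 5*y + 4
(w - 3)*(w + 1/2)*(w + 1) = w^3 - 3*w^2/2 - 4*w - 3/2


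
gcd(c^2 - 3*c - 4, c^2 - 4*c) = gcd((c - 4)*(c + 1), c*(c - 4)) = c - 4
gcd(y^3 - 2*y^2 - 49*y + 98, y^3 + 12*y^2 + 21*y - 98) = y^2 + 5*y - 14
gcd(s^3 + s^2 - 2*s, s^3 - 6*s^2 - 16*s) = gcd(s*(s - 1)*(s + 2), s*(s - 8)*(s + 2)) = s^2 + 2*s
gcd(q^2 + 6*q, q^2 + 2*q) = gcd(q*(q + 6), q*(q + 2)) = q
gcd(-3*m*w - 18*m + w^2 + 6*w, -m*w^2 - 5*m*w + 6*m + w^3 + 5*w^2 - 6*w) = w + 6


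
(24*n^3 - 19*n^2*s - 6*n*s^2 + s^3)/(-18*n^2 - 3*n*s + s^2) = (8*n^2 - 9*n*s + s^2)/(-6*n + s)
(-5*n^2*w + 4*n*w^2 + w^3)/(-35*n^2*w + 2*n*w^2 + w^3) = (-5*n^2 + 4*n*w + w^2)/(-35*n^2 + 2*n*w + w^2)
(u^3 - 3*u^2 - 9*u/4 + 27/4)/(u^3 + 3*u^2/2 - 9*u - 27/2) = (u - 3/2)/(u + 3)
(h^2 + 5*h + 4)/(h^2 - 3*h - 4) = (h + 4)/(h - 4)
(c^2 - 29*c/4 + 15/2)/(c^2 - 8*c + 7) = (4*c^2 - 29*c + 30)/(4*(c^2 - 8*c + 7))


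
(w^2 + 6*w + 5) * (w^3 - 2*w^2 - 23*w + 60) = w^5 + 4*w^4 - 30*w^3 - 88*w^2 + 245*w + 300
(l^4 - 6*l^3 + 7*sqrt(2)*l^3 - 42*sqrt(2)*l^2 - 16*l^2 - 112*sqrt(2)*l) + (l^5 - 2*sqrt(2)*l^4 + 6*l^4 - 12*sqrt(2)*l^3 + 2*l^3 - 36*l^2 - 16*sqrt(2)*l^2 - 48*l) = l^5 - 2*sqrt(2)*l^4 + 7*l^4 - 5*sqrt(2)*l^3 - 4*l^3 - 58*sqrt(2)*l^2 - 52*l^2 - 112*sqrt(2)*l - 48*l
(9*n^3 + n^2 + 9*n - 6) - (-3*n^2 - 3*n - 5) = 9*n^3 + 4*n^2 + 12*n - 1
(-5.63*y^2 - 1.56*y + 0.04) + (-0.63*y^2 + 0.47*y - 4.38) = -6.26*y^2 - 1.09*y - 4.34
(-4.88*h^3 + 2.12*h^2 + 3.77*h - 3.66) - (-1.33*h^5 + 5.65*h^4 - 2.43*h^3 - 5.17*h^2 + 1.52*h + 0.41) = 1.33*h^5 - 5.65*h^4 - 2.45*h^3 + 7.29*h^2 + 2.25*h - 4.07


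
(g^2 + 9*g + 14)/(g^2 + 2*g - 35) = (g + 2)/(g - 5)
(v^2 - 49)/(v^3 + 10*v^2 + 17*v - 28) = (v - 7)/(v^2 + 3*v - 4)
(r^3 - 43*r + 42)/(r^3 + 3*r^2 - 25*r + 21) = (r - 6)/(r - 3)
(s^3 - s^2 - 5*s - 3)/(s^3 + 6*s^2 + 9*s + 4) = (s - 3)/(s + 4)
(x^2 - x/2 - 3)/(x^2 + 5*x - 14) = (x + 3/2)/(x + 7)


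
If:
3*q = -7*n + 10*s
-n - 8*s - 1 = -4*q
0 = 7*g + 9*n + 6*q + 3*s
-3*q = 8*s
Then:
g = 213/3122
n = -27/223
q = 28/223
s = -21/446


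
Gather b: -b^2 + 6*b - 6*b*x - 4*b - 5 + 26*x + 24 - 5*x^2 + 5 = -b^2 + b*(2 - 6*x) - 5*x^2 + 26*x + 24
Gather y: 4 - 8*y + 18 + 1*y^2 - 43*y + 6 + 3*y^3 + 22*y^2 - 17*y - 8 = 3*y^3 + 23*y^2 - 68*y + 20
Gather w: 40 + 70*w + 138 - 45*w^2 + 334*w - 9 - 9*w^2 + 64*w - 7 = -54*w^2 + 468*w + 162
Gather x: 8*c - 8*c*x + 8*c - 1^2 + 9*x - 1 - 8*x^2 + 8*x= 16*c - 8*x^2 + x*(17 - 8*c) - 2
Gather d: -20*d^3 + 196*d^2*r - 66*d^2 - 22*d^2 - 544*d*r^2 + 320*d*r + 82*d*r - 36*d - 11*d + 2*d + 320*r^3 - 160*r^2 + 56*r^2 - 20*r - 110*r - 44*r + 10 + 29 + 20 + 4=-20*d^3 + d^2*(196*r - 88) + d*(-544*r^2 + 402*r - 45) + 320*r^3 - 104*r^2 - 174*r + 63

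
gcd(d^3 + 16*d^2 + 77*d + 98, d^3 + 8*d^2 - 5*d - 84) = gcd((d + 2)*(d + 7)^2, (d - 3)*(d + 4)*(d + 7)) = d + 7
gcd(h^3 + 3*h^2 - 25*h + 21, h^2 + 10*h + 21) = h + 7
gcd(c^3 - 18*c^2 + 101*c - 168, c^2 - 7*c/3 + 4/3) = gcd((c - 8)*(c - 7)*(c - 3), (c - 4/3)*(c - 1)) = 1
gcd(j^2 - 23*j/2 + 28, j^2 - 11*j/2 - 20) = j - 8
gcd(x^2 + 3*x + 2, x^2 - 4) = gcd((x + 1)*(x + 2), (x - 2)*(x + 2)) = x + 2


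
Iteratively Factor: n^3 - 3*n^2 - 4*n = (n)*(n^2 - 3*n - 4) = n*(n + 1)*(n - 4)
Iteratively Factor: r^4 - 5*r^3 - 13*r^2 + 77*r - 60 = (r - 3)*(r^3 - 2*r^2 - 19*r + 20) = (r - 5)*(r - 3)*(r^2 + 3*r - 4) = (r - 5)*(r - 3)*(r + 4)*(r - 1)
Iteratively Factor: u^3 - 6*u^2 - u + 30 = (u - 5)*(u^2 - u - 6) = (u - 5)*(u - 3)*(u + 2)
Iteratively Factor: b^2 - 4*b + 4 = (b - 2)*(b - 2)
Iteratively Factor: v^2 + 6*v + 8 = (v + 4)*(v + 2)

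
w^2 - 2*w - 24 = (w - 6)*(w + 4)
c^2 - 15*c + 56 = (c - 8)*(c - 7)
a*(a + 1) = a^2 + a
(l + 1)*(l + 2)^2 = l^3 + 5*l^2 + 8*l + 4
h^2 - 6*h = h*(h - 6)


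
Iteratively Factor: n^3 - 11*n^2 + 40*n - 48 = (n - 3)*(n^2 - 8*n + 16) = (n - 4)*(n - 3)*(n - 4)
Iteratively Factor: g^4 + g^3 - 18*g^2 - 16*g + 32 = (g + 4)*(g^3 - 3*g^2 - 6*g + 8) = (g + 2)*(g + 4)*(g^2 - 5*g + 4) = (g - 1)*(g + 2)*(g + 4)*(g - 4)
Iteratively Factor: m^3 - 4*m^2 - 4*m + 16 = (m - 4)*(m^2 - 4) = (m - 4)*(m - 2)*(m + 2)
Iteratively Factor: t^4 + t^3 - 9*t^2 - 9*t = (t)*(t^3 + t^2 - 9*t - 9) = t*(t + 3)*(t^2 - 2*t - 3) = t*(t + 1)*(t + 3)*(t - 3)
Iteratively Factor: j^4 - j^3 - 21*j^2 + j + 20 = (j - 5)*(j^3 + 4*j^2 - j - 4) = (j - 5)*(j - 1)*(j^2 + 5*j + 4) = (j - 5)*(j - 1)*(j + 4)*(j + 1)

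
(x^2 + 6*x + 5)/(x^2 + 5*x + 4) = (x + 5)/(x + 4)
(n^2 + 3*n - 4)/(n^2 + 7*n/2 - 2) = 2*(n - 1)/(2*n - 1)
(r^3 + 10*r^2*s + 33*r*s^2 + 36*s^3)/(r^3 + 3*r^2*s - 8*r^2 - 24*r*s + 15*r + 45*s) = (r^2 + 7*r*s + 12*s^2)/(r^2 - 8*r + 15)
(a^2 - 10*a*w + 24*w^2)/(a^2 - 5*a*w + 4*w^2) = (-a + 6*w)/(-a + w)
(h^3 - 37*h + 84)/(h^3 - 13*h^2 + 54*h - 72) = (h + 7)/(h - 6)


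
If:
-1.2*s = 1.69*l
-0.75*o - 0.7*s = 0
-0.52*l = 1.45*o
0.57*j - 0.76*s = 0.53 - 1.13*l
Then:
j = 0.93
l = 0.00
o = 0.00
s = 0.00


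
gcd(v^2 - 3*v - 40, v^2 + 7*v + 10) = v + 5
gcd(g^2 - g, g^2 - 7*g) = g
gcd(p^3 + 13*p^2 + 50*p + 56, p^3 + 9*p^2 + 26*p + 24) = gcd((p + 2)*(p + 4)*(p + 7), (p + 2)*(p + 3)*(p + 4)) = p^2 + 6*p + 8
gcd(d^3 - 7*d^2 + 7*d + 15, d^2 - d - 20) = d - 5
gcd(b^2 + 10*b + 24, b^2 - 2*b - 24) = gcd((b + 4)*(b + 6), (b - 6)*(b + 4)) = b + 4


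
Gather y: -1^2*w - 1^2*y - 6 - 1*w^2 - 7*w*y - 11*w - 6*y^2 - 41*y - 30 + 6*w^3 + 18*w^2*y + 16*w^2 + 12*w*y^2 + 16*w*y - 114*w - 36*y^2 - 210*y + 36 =6*w^3 + 15*w^2 - 126*w + y^2*(12*w - 42) + y*(18*w^2 + 9*w - 252)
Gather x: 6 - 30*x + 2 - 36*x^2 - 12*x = -36*x^2 - 42*x + 8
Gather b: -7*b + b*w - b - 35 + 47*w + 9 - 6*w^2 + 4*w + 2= b*(w - 8) - 6*w^2 + 51*w - 24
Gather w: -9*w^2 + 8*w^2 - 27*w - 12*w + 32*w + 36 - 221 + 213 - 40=-w^2 - 7*w - 12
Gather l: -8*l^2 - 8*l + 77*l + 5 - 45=-8*l^2 + 69*l - 40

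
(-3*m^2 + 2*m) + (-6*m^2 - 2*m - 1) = -9*m^2 - 1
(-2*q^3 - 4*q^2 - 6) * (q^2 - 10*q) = -2*q^5 + 16*q^4 + 40*q^3 - 6*q^2 + 60*q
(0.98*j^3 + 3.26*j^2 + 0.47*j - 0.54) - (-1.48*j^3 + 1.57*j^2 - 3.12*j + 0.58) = 2.46*j^3 + 1.69*j^2 + 3.59*j - 1.12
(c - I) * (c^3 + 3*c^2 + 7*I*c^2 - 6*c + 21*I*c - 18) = c^4 + 3*c^3 + 6*I*c^3 + c^2 + 18*I*c^2 + 3*c + 6*I*c + 18*I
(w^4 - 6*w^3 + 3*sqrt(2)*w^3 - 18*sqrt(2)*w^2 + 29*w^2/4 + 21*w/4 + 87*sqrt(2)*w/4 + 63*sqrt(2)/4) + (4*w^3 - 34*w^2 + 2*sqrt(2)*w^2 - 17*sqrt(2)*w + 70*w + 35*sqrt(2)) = w^4 - 2*w^3 + 3*sqrt(2)*w^3 - 107*w^2/4 - 16*sqrt(2)*w^2 + 19*sqrt(2)*w/4 + 301*w/4 + 203*sqrt(2)/4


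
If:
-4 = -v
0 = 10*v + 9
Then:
No Solution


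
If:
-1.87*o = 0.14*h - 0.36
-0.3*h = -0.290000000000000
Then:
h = 0.97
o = 0.12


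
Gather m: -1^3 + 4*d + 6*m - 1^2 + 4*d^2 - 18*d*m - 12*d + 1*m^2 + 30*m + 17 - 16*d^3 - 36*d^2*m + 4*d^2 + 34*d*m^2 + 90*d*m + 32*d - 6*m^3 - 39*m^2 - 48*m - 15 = -16*d^3 + 8*d^2 + 24*d - 6*m^3 + m^2*(34*d - 38) + m*(-36*d^2 + 72*d - 12)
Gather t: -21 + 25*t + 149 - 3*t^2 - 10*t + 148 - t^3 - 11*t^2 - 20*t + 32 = -t^3 - 14*t^2 - 5*t + 308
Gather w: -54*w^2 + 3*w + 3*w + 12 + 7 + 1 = -54*w^2 + 6*w + 20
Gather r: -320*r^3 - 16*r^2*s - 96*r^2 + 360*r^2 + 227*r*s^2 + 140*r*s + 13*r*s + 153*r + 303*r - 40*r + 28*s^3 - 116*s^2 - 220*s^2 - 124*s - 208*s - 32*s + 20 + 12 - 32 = -320*r^3 + r^2*(264 - 16*s) + r*(227*s^2 + 153*s + 416) + 28*s^3 - 336*s^2 - 364*s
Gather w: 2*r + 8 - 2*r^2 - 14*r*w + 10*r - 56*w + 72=-2*r^2 + 12*r + w*(-14*r - 56) + 80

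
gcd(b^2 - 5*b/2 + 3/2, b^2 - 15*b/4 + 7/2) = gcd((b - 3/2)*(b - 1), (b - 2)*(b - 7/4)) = 1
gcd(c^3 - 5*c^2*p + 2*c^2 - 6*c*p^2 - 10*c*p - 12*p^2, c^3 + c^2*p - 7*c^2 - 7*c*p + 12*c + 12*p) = c + p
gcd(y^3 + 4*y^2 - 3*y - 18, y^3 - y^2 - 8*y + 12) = y^2 + y - 6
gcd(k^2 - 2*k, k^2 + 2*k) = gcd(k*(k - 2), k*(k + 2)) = k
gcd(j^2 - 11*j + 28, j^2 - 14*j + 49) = j - 7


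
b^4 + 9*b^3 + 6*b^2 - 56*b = b*(b - 2)*(b + 4)*(b + 7)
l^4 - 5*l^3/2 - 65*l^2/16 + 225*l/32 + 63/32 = (l - 3)*(l - 3/2)*(l + 1/4)*(l + 7/4)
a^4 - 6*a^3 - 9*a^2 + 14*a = a*(a - 7)*(a - 1)*(a + 2)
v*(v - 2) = v^2 - 2*v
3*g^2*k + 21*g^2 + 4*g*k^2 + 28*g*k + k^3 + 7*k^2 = (g + k)*(3*g + k)*(k + 7)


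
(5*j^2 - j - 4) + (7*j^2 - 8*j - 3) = 12*j^2 - 9*j - 7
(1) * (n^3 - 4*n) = n^3 - 4*n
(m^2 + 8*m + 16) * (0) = 0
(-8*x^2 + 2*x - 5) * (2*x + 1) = -16*x^3 - 4*x^2 - 8*x - 5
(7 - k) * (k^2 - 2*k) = -k^3 + 9*k^2 - 14*k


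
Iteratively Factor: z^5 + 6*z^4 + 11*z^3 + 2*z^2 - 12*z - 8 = (z - 1)*(z^4 + 7*z^3 + 18*z^2 + 20*z + 8) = (z - 1)*(z + 2)*(z^3 + 5*z^2 + 8*z + 4) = (z - 1)*(z + 1)*(z + 2)*(z^2 + 4*z + 4) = (z - 1)*(z + 1)*(z + 2)^2*(z + 2)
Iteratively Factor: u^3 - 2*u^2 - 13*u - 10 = (u + 2)*(u^2 - 4*u - 5) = (u + 1)*(u + 2)*(u - 5)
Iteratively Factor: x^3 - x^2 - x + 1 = (x - 1)*(x^2 - 1) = (x - 1)*(x + 1)*(x - 1)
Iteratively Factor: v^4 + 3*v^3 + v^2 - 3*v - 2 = (v + 1)*(v^3 + 2*v^2 - v - 2) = (v - 1)*(v + 1)*(v^2 + 3*v + 2) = (v - 1)*(v + 1)^2*(v + 2)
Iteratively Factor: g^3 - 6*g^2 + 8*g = (g)*(g^2 - 6*g + 8) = g*(g - 2)*(g - 4)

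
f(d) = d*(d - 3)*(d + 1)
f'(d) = d*(d - 3) + d*(d + 1) + (d - 3)*(d + 1)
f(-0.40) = 0.82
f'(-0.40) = -0.92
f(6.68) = 188.79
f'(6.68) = 104.15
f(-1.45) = -2.90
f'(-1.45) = 9.11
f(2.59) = -3.81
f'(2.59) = 6.76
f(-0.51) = 0.88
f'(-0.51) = -0.18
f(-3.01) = -36.36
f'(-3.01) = 36.22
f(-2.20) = -13.73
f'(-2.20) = 20.32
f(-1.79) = -6.77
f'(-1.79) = 13.77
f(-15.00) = -3780.00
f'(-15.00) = 732.00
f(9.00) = 540.00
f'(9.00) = 204.00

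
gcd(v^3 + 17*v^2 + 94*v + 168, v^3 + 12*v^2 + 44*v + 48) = v^2 + 10*v + 24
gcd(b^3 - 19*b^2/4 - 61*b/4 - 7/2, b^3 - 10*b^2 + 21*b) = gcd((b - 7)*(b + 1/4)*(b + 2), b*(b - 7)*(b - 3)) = b - 7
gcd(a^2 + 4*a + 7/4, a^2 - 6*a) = 1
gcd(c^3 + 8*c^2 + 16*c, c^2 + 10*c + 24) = c + 4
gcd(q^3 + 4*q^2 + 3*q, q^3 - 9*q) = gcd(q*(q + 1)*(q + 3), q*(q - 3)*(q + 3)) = q^2 + 3*q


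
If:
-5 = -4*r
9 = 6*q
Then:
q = 3/2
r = 5/4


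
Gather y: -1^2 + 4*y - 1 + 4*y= 8*y - 2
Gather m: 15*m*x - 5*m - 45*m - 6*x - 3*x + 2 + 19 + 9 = m*(15*x - 50) - 9*x + 30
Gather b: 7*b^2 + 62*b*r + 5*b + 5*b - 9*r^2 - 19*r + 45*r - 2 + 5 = 7*b^2 + b*(62*r + 10) - 9*r^2 + 26*r + 3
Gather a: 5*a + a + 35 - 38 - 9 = 6*a - 12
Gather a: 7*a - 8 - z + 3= 7*a - z - 5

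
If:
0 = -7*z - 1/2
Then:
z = -1/14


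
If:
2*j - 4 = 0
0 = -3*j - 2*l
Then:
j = 2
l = -3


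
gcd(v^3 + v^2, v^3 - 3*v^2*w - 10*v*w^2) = v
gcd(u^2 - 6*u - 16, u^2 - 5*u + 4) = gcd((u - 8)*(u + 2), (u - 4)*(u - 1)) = 1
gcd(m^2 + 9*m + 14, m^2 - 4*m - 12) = m + 2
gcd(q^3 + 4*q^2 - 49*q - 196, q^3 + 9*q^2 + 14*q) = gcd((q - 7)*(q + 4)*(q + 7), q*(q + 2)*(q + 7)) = q + 7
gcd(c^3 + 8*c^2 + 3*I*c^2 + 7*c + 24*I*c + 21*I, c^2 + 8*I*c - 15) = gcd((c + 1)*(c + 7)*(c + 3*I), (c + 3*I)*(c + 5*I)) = c + 3*I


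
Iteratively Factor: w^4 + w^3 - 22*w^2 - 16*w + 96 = (w - 2)*(w^3 + 3*w^2 - 16*w - 48) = (w - 2)*(w + 3)*(w^2 - 16) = (w - 4)*(w - 2)*(w + 3)*(w + 4)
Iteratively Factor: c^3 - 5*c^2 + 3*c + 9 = (c - 3)*(c^2 - 2*c - 3) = (c - 3)^2*(c + 1)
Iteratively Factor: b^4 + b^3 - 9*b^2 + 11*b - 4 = (b - 1)*(b^3 + 2*b^2 - 7*b + 4) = (b - 1)^2*(b^2 + 3*b - 4) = (b - 1)^3*(b + 4)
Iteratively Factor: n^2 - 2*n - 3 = (n + 1)*(n - 3)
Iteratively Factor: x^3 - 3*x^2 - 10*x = (x + 2)*(x^2 - 5*x) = x*(x + 2)*(x - 5)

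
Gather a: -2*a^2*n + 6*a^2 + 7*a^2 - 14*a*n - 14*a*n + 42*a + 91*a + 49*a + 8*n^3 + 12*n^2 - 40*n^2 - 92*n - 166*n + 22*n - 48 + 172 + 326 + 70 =a^2*(13 - 2*n) + a*(182 - 28*n) + 8*n^3 - 28*n^2 - 236*n + 520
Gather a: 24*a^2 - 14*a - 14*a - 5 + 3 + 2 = 24*a^2 - 28*a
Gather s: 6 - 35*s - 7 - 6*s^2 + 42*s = -6*s^2 + 7*s - 1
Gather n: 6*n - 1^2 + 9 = 6*n + 8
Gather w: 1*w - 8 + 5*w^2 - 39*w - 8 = 5*w^2 - 38*w - 16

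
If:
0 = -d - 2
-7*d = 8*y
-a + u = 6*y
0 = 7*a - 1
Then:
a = 1/7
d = -2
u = 149/14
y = 7/4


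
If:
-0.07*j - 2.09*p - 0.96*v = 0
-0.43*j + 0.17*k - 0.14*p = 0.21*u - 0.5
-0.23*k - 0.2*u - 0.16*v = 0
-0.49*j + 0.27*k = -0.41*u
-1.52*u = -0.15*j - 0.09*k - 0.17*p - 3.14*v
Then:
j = 0.17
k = -1.36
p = -0.27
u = 1.10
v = 0.58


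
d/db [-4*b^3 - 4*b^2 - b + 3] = -12*b^2 - 8*b - 1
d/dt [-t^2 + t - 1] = 1 - 2*t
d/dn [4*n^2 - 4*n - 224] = 8*n - 4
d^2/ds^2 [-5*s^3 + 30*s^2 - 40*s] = 60 - 30*s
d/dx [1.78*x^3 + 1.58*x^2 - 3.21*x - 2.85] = 5.34*x^2 + 3.16*x - 3.21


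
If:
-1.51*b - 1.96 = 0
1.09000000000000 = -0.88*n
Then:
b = -1.30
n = -1.24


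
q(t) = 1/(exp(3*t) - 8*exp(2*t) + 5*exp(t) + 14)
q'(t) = (-3*exp(3*t) + 16*exp(2*t) - 5*exp(t))/(exp(3*t) - 8*exp(2*t) + 5*exp(t) + 14)^2 = (-3*exp(2*t) + 16*exp(t) - 5)*exp(t)/(exp(3*t) - 8*exp(2*t) + 5*exp(t) + 14)^2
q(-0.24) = 0.07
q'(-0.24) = 0.02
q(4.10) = 0.00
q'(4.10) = -0.00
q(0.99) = -0.09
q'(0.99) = 0.36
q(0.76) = -0.47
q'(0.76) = 7.44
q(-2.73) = 0.07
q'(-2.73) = -0.00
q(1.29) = -0.04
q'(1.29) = 0.08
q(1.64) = -0.03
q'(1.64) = -0.01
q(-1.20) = 0.07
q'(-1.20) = -0.00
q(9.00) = 0.00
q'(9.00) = 0.00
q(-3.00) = 0.07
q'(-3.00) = 0.00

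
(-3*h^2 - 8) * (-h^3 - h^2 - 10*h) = 3*h^5 + 3*h^4 + 38*h^3 + 8*h^2 + 80*h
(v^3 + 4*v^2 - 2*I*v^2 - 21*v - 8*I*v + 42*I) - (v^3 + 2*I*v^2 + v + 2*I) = 4*v^2 - 4*I*v^2 - 22*v - 8*I*v + 40*I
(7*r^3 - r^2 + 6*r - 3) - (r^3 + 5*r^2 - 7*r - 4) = 6*r^3 - 6*r^2 + 13*r + 1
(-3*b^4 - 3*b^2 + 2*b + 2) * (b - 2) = -3*b^5 + 6*b^4 - 3*b^3 + 8*b^2 - 2*b - 4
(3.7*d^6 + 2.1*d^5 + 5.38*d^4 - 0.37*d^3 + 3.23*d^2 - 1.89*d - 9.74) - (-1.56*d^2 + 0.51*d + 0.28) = 3.7*d^6 + 2.1*d^5 + 5.38*d^4 - 0.37*d^3 + 4.79*d^2 - 2.4*d - 10.02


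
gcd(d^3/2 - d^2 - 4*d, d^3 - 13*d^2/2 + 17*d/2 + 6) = d - 4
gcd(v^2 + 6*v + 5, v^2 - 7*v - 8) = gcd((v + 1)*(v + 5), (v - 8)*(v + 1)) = v + 1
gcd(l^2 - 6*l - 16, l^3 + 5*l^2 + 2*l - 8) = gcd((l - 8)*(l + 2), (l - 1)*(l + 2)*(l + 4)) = l + 2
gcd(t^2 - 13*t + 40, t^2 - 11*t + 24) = t - 8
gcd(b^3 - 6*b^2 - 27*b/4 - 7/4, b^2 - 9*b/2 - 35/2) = b - 7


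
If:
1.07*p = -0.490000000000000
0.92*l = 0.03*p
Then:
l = -0.01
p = -0.46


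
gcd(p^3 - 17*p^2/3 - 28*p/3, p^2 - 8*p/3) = p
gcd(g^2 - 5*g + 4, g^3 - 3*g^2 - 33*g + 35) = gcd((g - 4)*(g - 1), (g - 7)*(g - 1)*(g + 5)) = g - 1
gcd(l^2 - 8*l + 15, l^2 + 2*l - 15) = l - 3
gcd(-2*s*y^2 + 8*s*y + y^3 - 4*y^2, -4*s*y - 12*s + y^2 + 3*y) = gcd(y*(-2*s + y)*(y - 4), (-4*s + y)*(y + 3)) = 1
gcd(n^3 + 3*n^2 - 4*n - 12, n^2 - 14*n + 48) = 1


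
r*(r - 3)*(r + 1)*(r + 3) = r^4 + r^3 - 9*r^2 - 9*r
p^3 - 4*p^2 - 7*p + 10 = (p - 5)*(p - 1)*(p + 2)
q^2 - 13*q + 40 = (q - 8)*(q - 5)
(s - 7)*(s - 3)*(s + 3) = s^3 - 7*s^2 - 9*s + 63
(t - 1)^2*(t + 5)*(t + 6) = t^4 + 9*t^3 + 9*t^2 - 49*t + 30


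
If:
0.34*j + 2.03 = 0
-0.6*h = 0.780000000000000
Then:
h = -1.30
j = -5.97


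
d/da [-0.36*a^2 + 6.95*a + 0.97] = 6.95 - 0.72*a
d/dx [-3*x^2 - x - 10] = -6*x - 1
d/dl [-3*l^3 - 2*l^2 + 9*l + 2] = -9*l^2 - 4*l + 9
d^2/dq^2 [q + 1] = 0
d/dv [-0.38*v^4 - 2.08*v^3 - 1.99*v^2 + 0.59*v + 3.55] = -1.52*v^3 - 6.24*v^2 - 3.98*v + 0.59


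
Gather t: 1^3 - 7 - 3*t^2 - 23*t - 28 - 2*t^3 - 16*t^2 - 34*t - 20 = -2*t^3 - 19*t^2 - 57*t - 54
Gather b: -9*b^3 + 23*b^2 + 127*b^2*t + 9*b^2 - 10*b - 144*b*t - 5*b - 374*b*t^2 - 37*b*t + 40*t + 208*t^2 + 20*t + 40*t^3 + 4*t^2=-9*b^3 + b^2*(127*t + 32) + b*(-374*t^2 - 181*t - 15) + 40*t^3 + 212*t^2 + 60*t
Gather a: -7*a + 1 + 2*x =-7*a + 2*x + 1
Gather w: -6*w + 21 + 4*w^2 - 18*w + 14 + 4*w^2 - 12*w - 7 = 8*w^2 - 36*w + 28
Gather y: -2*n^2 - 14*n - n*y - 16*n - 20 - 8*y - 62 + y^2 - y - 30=-2*n^2 - 30*n + y^2 + y*(-n - 9) - 112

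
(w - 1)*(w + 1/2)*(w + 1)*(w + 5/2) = w^4 + 3*w^3 + w^2/4 - 3*w - 5/4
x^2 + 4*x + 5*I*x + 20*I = (x + 4)*(x + 5*I)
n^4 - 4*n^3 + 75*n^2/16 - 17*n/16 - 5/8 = (n - 2)*(n - 5/4)*(n - 1)*(n + 1/4)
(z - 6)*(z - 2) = z^2 - 8*z + 12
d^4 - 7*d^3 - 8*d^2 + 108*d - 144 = (d - 6)*(d - 3)*(d - 2)*(d + 4)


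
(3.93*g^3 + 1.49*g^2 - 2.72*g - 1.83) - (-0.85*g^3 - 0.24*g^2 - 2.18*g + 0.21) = 4.78*g^3 + 1.73*g^2 - 0.54*g - 2.04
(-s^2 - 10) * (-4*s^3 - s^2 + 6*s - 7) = 4*s^5 + s^4 + 34*s^3 + 17*s^2 - 60*s + 70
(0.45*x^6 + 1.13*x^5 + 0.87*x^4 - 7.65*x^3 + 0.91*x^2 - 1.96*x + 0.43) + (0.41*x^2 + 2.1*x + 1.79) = 0.45*x^6 + 1.13*x^5 + 0.87*x^4 - 7.65*x^3 + 1.32*x^2 + 0.14*x + 2.22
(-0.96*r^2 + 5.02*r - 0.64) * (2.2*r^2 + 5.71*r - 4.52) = -2.112*r^4 + 5.5624*r^3 + 31.5954*r^2 - 26.3448*r + 2.8928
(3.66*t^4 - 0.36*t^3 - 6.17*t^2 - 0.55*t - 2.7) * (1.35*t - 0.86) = 4.941*t^5 - 3.6336*t^4 - 8.0199*t^3 + 4.5637*t^2 - 3.172*t + 2.322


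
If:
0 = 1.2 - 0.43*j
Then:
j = 2.79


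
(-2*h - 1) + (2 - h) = 1 - 3*h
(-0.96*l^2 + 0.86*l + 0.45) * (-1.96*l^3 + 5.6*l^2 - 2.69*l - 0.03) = 1.8816*l^5 - 7.0616*l^4 + 6.5164*l^3 + 0.2354*l^2 - 1.2363*l - 0.0135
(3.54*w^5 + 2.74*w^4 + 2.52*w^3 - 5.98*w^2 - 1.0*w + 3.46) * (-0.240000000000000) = -0.8496*w^5 - 0.6576*w^4 - 0.6048*w^3 + 1.4352*w^2 + 0.24*w - 0.8304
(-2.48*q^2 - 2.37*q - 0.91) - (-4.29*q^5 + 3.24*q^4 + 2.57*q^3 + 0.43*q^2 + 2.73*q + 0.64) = 4.29*q^5 - 3.24*q^4 - 2.57*q^3 - 2.91*q^2 - 5.1*q - 1.55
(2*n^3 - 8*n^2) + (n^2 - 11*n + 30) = 2*n^3 - 7*n^2 - 11*n + 30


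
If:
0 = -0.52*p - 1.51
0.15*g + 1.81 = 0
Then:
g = -12.07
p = -2.90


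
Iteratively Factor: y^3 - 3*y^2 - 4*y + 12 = (y + 2)*(y^2 - 5*y + 6) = (y - 3)*(y + 2)*(y - 2)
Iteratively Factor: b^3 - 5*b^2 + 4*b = (b)*(b^2 - 5*b + 4) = b*(b - 4)*(b - 1)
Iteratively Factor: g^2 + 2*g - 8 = (g - 2)*(g + 4)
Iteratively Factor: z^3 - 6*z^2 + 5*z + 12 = (z + 1)*(z^2 - 7*z + 12) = (z - 4)*(z + 1)*(z - 3)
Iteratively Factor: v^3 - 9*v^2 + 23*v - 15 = (v - 5)*(v^2 - 4*v + 3) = (v - 5)*(v - 3)*(v - 1)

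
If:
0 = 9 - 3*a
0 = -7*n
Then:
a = 3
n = 0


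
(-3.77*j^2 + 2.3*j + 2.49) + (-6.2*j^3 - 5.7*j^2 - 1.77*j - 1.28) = -6.2*j^3 - 9.47*j^2 + 0.53*j + 1.21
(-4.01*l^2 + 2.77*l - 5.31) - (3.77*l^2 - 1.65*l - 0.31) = -7.78*l^2 + 4.42*l - 5.0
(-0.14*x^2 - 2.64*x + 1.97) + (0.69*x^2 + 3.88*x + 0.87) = 0.55*x^2 + 1.24*x + 2.84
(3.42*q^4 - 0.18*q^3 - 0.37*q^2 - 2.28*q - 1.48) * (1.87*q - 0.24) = 6.3954*q^5 - 1.1574*q^4 - 0.6487*q^3 - 4.1748*q^2 - 2.2204*q + 0.3552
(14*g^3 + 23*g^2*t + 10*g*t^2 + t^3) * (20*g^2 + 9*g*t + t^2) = 280*g^5 + 586*g^4*t + 421*g^3*t^2 + 133*g^2*t^3 + 19*g*t^4 + t^5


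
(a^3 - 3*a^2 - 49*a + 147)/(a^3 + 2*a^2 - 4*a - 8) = (a^3 - 3*a^2 - 49*a + 147)/(a^3 + 2*a^2 - 4*a - 8)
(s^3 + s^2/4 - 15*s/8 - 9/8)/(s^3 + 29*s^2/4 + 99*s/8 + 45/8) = (2*s^2 - s - 3)/(2*s^2 + 13*s + 15)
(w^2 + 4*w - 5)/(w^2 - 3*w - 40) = (w - 1)/(w - 8)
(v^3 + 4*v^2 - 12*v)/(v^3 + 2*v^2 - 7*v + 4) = v*(v^2 + 4*v - 12)/(v^3 + 2*v^2 - 7*v + 4)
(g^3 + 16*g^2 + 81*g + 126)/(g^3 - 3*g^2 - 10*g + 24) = (g^2 + 13*g + 42)/(g^2 - 6*g + 8)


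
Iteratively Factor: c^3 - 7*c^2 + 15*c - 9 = (c - 3)*(c^2 - 4*c + 3) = (c - 3)^2*(c - 1)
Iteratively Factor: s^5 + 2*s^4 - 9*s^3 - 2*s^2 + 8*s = (s - 2)*(s^4 + 4*s^3 - s^2 - 4*s) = (s - 2)*(s + 1)*(s^3 + 3*s^2 - 4*s) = (s - 2)*(s + 1)*(s + 4)*(s^2 - s) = s*(s - 2)*(s + 1)*(s + 4)*(s - 1)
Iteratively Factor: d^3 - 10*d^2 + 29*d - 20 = (d - 1)*(d^2 - 9*d + 20) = (d - 5)*(d - 1)*(d - 4)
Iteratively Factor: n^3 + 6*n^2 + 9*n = (n + 3)*(n^2 + 3*n) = n*(n + 3)*(n + 3)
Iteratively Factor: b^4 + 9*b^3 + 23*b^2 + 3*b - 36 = (b - 1)*(b^3 + 10*b^2 + 33*b + 36) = (b - 1)*(b + 3)*(b^2 + 7*b + 12) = (b - 1)*(b + 3)*(b + 4)*(b + 3)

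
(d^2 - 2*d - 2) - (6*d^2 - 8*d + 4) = -5*d^2 + 6*d - 6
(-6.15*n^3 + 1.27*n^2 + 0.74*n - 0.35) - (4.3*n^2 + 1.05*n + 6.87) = -6.15*n^3 - 3.03*n^2 - 0.31*n - 7.22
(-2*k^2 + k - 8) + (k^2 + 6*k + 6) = -k^2 + 7*k - 2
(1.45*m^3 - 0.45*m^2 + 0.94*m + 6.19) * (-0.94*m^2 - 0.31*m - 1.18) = -1.363*m^5 - 0.0265*m^4 - 2.4551*m^3 - 5.579*m^2 - 3.0281*m - 7.3042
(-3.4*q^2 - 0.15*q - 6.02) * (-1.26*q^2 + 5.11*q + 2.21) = 4.284*q^4 - 17.185*q^3 - 0.6953*q^2 - 31.0937*q - 13.3042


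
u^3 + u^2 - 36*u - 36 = (u - 6)*(u + 1)*(u + 6)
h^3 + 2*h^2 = h^2*(h + 2)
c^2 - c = c*(c - 1)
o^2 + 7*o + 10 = (o + 2)*(o + 5)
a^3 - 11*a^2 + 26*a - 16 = (a - 8)*(a - 2)*(a - 1)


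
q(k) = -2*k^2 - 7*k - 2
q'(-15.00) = 53.00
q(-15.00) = -347.00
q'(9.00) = -43.00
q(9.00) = -227.00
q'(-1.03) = -2.88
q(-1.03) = 3.09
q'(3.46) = -20.84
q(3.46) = -50.16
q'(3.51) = -21.04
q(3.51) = -51.21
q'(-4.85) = 12.40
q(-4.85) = -15.10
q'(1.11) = -11.44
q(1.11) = -12.23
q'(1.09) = -11.36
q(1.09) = -12.01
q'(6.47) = -32.88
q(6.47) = -131.01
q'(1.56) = -13.24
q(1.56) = -17.79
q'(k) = -4*k - 7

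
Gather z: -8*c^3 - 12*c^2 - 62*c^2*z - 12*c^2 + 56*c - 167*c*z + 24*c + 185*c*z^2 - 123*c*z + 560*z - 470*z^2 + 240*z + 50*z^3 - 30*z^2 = -8*c^3 - 24*c^2 + 80*c + 50*z^3 + z^2*(185*c - 500) + z*(-62*c^2 - 290*c + 800)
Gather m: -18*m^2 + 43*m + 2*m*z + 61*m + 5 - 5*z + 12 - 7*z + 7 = -18*m^2 + m*(2*z + 104) - 12*z + 24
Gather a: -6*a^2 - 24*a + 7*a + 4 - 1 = -6*a^2 - 17*a + 3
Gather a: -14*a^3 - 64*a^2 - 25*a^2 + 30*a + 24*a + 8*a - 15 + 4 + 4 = -14*a^3 - 89*a^2 + 62*a - 7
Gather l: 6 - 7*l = 6 - 7*l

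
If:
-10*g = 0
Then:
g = 0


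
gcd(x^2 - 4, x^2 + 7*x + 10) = x + 2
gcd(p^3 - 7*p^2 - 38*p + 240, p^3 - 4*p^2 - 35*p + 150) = p^2 + p - 30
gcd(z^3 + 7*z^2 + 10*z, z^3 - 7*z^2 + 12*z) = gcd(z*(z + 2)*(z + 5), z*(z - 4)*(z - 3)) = z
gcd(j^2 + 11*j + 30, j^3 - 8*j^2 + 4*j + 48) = 1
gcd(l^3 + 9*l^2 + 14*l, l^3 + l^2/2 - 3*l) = l^2 + 2*l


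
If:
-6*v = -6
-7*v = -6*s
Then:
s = 7/6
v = 1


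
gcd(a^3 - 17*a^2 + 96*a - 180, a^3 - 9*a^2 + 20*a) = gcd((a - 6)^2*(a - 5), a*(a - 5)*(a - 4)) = a - 5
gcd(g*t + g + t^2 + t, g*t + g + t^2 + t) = g*t + g + t^2 + t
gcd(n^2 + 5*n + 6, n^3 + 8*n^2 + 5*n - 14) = n + 2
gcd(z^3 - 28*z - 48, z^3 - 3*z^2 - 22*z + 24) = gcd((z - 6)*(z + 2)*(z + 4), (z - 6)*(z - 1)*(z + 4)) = z^2 - 2*z - 24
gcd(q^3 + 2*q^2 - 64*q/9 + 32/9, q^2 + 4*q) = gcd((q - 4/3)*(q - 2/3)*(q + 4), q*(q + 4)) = q + 4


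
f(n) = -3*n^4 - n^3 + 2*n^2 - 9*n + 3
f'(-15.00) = 39756.00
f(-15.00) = -147912.00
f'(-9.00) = 8460.00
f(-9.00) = -18708.00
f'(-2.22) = 98.63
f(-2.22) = -29.09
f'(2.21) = -144.34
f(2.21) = -89.48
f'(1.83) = -85.27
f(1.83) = -46.55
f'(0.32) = -8.42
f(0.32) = 0.26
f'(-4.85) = 1270.04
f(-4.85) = -1452.14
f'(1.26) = -32.73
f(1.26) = -14.73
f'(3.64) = -612.93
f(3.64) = -578.15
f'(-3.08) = 300.84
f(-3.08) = -191.06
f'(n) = -12*n^3 - 3*n^2 + 4*n - 9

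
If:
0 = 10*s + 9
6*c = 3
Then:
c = 1/2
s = -9/10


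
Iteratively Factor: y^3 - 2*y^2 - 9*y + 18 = (y - 2)*(y^2 - 9) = (y - 3)*(y - 2)*(y + 3)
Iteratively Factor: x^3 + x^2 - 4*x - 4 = (x + 2)*(x^2 - x - 2) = (x - 2)*(x + 2)*(x + 1)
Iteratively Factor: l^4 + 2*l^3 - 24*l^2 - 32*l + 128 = (l - 2)*(l^3 + 4*l^2 - 16*l - 64) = (l - 2)*(l + 4)*(l^2 - 16) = (l - 4)*(l - 2)*(l + 4)*(l + 4)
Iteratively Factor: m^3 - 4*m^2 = (m)*(m^2 - 4*m) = m*(m - 4)*(m)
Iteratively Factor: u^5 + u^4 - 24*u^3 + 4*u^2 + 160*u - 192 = (u + 4)*(u^4 - 3*u^3 - 12*u^2 + 52*u - 48) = (u - 2)*(u + 4)*(u^3 - u^2 - 14*u + 24) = (u - 3)*(u - 2)*(u + 4)*(u^2 + 2*u - 8) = (u - 3)*(u - 2)^2*(u + 4)*(u + 4)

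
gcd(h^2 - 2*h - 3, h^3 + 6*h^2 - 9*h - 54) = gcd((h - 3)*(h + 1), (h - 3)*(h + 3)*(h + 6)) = h - 3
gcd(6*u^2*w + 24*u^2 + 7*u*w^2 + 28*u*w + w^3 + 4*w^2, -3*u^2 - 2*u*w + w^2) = u + w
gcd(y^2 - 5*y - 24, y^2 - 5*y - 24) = y^2 - 5*y - 24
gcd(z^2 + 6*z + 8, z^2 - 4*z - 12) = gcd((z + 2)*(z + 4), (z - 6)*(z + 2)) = z + 2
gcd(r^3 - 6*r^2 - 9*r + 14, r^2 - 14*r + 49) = r - 7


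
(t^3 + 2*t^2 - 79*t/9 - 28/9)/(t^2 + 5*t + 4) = (t^2 - 2*t - 7/9)/(t + 1)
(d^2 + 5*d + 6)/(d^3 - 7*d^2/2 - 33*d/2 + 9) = 2*(d + 2)/(2*d^2 - 13*d + 6)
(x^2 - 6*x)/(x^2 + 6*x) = (x - 6)/(x + 6)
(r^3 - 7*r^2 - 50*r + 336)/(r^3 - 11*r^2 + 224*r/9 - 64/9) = 9*(r^2 + r - 42)/(9*r^2 - 27*r + 8)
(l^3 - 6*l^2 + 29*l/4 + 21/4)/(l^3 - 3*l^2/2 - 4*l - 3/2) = (l - 7/2)/(l + 1)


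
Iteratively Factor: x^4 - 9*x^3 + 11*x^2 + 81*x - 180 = (x - 4)*(x^3 - 5*x^2 - 9*x + 45) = (x - 4)*(x + 3)*(x^2 - 8*x + 15) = (x - 4)*(x - 3)*(x + 3)*(x - 5)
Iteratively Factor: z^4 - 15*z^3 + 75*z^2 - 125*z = (z - 5)*(z^3 - 10*z^2 + 25*z) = (z - 5)^2*(z^2 - 5*z) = z*(z - 5)^2*(z - 5)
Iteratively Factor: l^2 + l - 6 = (l - 2)*(l + 3)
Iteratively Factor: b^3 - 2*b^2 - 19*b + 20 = (b + 4)*(b^2 - 6*b + 5) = (b - 1)*(b + 4)*(b - 5)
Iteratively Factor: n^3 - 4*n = (n - 2)*(n^2 + 2*n) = (n - 2)*(n + 2)*(n)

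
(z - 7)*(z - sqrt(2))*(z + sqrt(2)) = z^3 - 7*z^2 - 2*z + 14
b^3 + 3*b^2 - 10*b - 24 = (b - 3)*(b + 2)*(b + 4)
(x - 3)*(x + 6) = x^2 + 3*x - 18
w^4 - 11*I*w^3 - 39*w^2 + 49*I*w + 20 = (w - 5*I)*(w - 4*I)*(w - I)^2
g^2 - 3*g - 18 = (g - 6)*(g + 3)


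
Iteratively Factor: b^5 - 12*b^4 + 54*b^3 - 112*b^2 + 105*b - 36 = (b - 3)*(b^4 - 9*b^3 + 27*b^2 - 31*b + 12) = (b - 3)*(b - 1)*(b^3 - 8*b^2 + 19*b - 12) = (b - 3)^2*(b - 1)*(b^2 - 5*b + 4) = (b - 4)*(b - 3)^2*(b - 1)*(b - 1)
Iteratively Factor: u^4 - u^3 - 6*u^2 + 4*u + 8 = (u + 2)*(u^3 - 3*u^2 + 4) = (u - 2)*(u + 2)*(u^2 - u - 2) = (u - 2)^2*(u + 2)*(u + 1)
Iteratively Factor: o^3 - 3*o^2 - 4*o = (o + 1)*(o^2 - 4*o) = (o - 4)*(o + 1)*(o)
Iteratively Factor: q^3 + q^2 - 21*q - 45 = (q + 3)*(q^2 - 2*q - 15) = (q + 3)^2*(q - 5)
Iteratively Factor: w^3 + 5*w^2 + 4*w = (w + 1)*(w^2 + 4*w) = w*(w + 1)*(w + 4)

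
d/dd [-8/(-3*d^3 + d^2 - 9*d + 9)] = 8*(-9*d^2 + 2*d - 9)/(3*d^3 - d^2 + 9*d - 9)^2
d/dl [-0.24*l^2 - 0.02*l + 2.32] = -0.48*l - 0.02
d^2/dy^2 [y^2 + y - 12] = 2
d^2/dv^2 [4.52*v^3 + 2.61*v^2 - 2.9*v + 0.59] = 27.12*v + 5.22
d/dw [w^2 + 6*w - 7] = 2*w + 6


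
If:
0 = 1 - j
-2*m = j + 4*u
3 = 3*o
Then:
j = 1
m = -2*u - 1/2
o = 1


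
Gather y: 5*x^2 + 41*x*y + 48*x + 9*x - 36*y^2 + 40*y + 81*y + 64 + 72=5*x^2 + 57*x - 36*y^2 + y*(41*x + 121) + 136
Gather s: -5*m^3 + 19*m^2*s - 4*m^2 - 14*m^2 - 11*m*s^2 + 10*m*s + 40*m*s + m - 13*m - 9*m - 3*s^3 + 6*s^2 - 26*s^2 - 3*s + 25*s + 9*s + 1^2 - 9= -5*m^3 - 18*m^2 - 21*m - 3*s^3 + s^2*(-11*m - 20) + s*(19*m^2 + 50*m + 31) - 8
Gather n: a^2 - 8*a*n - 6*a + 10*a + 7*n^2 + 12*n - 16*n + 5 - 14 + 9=a^2 + 4*a + 7*n^2 + n*(-8*a - 4)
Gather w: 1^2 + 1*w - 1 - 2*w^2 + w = -2*w^2 + 2*w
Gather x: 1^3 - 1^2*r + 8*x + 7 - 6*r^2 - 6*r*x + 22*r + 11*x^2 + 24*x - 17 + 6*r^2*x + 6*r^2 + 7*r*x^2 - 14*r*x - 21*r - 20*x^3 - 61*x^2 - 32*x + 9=-20*x^3 + x^2*(7*r - 50) + x*(6*r^2 - 20*r)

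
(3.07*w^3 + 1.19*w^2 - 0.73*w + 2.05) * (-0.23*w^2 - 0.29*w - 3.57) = -0.7061*w^5 - 1.164*w^4 - 11.1371*w^3 - 4.5081*w^2 + 2.0116*w - 7.3185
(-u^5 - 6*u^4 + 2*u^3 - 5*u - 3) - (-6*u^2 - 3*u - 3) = -u^5 - 6*u^4 + 2*u^3 + 6*u^2 - 2*u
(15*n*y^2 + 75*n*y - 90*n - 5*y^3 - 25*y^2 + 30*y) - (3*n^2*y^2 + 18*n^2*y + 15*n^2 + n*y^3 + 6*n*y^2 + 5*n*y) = -3*n^2*y^2 - 18*n^2*y - 15*n^2 - n*y^3 + 9*n*y^2 + 70*n*y - 90*n - 5*y^3 - 25*y^2 + 30*y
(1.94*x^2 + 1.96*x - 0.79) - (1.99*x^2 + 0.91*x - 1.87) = -0.05*x^2 + 1.05*x + 1.08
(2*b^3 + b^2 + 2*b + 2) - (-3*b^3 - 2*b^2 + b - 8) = 5*b^3 + 3*b^2 + b + 10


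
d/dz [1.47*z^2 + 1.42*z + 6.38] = 2.94*z + 1.42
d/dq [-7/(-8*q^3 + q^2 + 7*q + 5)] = 7*(-24*q^2 + 2*q + 7)/(-8*q^3 + q^2 + 7*q + 5)^2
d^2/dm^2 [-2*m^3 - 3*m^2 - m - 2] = -12*m - 6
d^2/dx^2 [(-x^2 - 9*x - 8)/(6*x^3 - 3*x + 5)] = 4*(-18*x^6 - 486*x^5 - 891*x^4 + 24*x^3 + 1026*x^2 + 360*x - 116)/(216*x^9 - 324*x^7 + 540*x^6 + 162*x^5 - 540*x^4 + 423*x^3 + 135*x^2 - 225*x + 125)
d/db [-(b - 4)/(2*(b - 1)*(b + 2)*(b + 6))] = (b^3 - 5*b^2/2 - 28*b - 2)/(b^6 + 14*b^5 + 57*b^4 + 32*b^3 - 152*b^2 - 96*b + 144)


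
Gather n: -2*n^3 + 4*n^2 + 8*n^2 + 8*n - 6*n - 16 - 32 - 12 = -2*n^3 + 12*n^2 + 2*n - 60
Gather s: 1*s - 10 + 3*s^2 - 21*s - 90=3*s^2 - 20*s - 100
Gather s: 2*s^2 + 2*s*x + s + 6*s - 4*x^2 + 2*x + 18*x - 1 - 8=2*s^2 + s*(2*x + 7) - 4*x^2 + 20*x - 9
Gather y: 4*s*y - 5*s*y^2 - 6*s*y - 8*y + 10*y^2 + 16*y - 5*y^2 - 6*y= y^2*(5 - 5*s) + y*(2 - 2*s)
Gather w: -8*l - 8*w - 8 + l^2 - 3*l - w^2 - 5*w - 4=l^2 - 11*l - w^2 - 13*w - 12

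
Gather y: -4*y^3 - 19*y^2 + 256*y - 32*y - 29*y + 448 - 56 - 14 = -4*y^3 - 19*y^2 + 195*y + 378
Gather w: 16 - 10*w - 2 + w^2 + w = w^2 - 9*w + 14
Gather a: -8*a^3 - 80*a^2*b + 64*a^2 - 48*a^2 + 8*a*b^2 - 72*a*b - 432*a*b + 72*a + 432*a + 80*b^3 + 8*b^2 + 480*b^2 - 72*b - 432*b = -8*a^3 + a^2*(16 - 80*b) + a*(8*b^2 - 504*b + 504) + 80*b^3 + 488*b^2 - 504*b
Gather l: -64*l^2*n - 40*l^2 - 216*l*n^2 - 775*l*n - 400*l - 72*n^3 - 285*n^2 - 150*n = l^2*(-64*n - 40) + l*(-216*n^2 - 775*n - 400) - 72*n^3 - 285*n^2 - 150*n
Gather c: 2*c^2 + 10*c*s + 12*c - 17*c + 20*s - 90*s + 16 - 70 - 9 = 2*c^2 + c*(10*s - 5) - 70*s - 63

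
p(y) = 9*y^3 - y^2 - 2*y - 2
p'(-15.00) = 6103.00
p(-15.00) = -30572.00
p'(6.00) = 958.00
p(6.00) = 1894.00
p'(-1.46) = 58.47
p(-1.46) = -29.22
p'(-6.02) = 988.53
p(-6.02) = -1989.71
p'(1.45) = 51.87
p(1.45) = 20.44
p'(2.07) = 109.55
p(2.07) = 69.40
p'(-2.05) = 115.57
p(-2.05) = -79.64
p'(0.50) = 3.75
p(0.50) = -2.12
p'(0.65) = 8.11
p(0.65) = -1.25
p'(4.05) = 432.77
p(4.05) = 571.37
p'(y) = 27*y^2 - 2*y - 2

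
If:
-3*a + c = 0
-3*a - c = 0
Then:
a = 0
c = 0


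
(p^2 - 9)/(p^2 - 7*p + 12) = (p + 3)/(p - 4)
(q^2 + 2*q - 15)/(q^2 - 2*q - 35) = (q - 3)/(q - 7)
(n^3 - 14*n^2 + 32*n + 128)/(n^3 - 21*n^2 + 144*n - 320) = (n + 2)/(n - 5)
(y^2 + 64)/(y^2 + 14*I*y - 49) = (y^2 + 64)/(y^2 + 14*I*y - 49)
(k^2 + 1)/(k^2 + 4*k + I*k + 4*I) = (k - I)/(k + 4)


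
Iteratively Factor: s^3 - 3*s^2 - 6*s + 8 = (s + 2)*(s^2 - 5*s + 4) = (s - 4)*(s + 2)*(s - 1)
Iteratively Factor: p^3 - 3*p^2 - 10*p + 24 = (p - 4)*(p^2 + p - 6) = (p - 4)*(p - 2)*(p + 3)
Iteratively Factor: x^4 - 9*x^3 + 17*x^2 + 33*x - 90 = (x - 3)*(x^3 - 6*x^2 - x + 30) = (x - 5)*(x - 3)*(x^2 - x - 6) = (x - 5)*(x - 3)*(x + 2)*(x - 3)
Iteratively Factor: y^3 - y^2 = (y)*(y^2 - y) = y^2*(y - 1)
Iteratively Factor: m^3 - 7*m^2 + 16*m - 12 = (m - 2)*(m^2 - 5*m + 6) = (m - 2)^2*(m - 3)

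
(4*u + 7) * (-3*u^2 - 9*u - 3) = -12*u^3 - 57*u^2 - 75*u - 21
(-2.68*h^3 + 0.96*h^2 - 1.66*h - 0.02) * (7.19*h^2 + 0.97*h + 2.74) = -19.2692*h^5 + 4.3028*h^4 - 18.3474*h^3 + 0.8764*h^2 - 4.5678*h - 0.0548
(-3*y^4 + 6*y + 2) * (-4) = 12*y^4 - 24*y - 8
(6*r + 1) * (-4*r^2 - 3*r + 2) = -24*r^3 - 22*r^2 + 9*r + 2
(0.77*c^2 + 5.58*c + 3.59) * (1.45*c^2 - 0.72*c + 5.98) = 1.1165*c^4 + 7.5366*c^3 + 5.7925*c^2 + 30.7836*c + 21.4682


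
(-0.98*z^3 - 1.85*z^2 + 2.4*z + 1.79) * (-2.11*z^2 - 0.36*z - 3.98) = 2.0678*z^5 + 4.2563*z^4 - 0.497599999999999*z^3 + 2.7221*z^2 - 10.1964*z - 7.1242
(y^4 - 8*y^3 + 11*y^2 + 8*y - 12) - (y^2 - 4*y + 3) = y^4 - 8*y^3 + 10*y^2 + 12*y - 15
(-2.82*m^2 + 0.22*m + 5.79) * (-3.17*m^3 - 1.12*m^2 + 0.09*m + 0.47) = 8.9394*m^5 + 2.461*m^4 - 18.8545*m^3 - 7.7904*m^2 + 0.6245*m + 2.7213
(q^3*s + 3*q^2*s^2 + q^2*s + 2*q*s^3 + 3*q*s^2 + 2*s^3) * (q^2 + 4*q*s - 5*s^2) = q^5*s + 7*q^4*s^2 + q^4*s + 9*q^3*s^3 + 7*q^3*s^2 - 7*q^2*s^4 + 9*q^2*s^3 - 10*q*s^5 - 7*q*s^4 - 10*s^5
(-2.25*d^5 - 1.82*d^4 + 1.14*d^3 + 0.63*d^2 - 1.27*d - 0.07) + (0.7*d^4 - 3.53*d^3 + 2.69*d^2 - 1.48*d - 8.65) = -2.25*d^5 - 1.12*d^4 - 2.39*d^3 + 3.32*d^2 - 2.75*d - 8.72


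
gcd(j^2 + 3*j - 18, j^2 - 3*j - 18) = 1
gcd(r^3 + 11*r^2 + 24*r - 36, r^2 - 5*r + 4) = r - 1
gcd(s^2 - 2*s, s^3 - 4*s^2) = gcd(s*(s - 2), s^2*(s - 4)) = s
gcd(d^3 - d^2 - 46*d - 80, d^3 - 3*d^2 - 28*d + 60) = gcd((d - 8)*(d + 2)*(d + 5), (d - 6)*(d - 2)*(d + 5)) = d + 5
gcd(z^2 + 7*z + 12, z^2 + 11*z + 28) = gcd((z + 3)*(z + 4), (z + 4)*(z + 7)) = z + 4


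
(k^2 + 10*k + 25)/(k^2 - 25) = (k + 5)/(k - 5)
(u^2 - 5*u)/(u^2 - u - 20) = u/(u + 4)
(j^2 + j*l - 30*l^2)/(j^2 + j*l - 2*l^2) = (j^2 + j*l - 30*l^2)/(j^2 + j*l - 2*l^2)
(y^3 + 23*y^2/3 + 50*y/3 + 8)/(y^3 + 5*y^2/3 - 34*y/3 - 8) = (y + 3)/(y - 3)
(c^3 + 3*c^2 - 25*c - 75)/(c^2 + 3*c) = c - 25/c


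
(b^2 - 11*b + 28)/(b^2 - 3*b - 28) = (b - 4)/(b + 4)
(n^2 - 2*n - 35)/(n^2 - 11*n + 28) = (n + 5)/(n - 4)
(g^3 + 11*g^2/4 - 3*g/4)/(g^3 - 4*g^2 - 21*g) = (g - 1/4)/(g - 7)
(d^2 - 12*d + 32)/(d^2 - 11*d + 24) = (d - 4)/(d - 3)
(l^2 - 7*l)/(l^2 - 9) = l*(l - 7)/(l^2 - 9)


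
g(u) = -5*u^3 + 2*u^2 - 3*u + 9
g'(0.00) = -3.00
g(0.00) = 9.00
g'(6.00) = -519.00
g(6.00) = -1017.00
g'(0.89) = -11.32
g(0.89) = 4.39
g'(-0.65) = -11.94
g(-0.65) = 13.17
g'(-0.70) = -13.15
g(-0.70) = 13.80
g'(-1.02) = -22.69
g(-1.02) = 19.45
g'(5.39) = -417.22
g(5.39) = -732.02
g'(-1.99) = -70.36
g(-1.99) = 62.29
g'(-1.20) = -29.40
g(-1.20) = 24.12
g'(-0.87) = -17.83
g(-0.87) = 16.42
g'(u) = -15*u^2 + 4*u - 3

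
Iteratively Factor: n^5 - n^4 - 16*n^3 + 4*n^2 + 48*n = (n)*(n^4 - n^3 - 16*n^2 + 4*n + 48) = n*(n - 2)*(n^3 + n^2 - 14*n - 24) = n*(n - 2)*(n + 3)*(n^2 - 2*n - 8) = n*(n - 4)*(n - 2)*(n + 3)*(n + 2)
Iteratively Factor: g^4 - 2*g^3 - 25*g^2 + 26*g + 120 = (g + 2)*(g^3 - 4*g^2 - 17*g + 60) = (g + 2)*(g + 4)*(g^2 - 8*g + 15) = (g - 5)*(g + 2)*(g + 4)*(g - 3)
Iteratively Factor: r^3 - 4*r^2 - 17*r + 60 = (r - 5)*(r^2 + r - 12) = (r - 5)*(r - 3)*(r + 4)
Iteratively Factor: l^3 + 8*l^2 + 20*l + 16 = (l + 2)*(l^2 + 6*l + 8) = (l + 2)^2*(l + 4)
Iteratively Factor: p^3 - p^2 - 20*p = (p - 5)*(p^2 + 4*p) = p*(p - 5)*(p + 4)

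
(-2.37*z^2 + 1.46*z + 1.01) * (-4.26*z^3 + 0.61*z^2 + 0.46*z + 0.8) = 10.0962*z^5 - 7.6653*z^4 - 4.5022*z^3 - 0.6083*z^2 + 1.6326*z + 0.808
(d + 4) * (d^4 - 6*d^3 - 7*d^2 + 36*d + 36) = d^5 - 2*d^4 - 31*d^3 + 8*d^2 + 180*d + 144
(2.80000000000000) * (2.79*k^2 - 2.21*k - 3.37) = 7.812*k^2 - 6.188*k - 9.436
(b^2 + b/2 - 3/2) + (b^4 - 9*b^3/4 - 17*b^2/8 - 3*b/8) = b^4 - 9*b^3/4 - 9*b^2/8 + b/8 - 3/2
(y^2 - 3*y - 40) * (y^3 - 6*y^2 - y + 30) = y^5 - 9*y^4 - 23*y^3 + 273*y^2 - 50*y - 1200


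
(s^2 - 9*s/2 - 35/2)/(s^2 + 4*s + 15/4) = 2*(s - 7)/(2*s + 3)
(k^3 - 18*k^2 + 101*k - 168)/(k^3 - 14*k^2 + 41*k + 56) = (k - 3)/(k + 1)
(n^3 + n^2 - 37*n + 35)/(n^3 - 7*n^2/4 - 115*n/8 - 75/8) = 8*(n^2 + 6*n - 7)/(8*n^2 + 26*n + 15)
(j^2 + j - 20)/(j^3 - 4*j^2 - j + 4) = (j + 5)/(j^2 - 1)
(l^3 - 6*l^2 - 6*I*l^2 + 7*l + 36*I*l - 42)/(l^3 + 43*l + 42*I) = (l - 6)/(l + 6*I)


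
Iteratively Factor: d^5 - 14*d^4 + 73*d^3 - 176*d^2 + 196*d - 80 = (d - 5)*(d^4 - 9*d^3 + 28*d^2 - 36*d + 16) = (d - 5)*(d - 1)*(d^3 - 8*d^2 + 20*d - 16) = (d - 5)*(d - 2)*(d - 1)*(d^2 - 6*d + 8) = (d - 5)*(d - 2)^2*(d - 1)*(d - 4)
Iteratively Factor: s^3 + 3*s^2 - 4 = (s - 1)*(s^2 + 4*s + 4) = (s - 1)*(s + 2)*(s + 2)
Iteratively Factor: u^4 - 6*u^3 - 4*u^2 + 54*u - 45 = (u + 3)*(u^3 - 9*u^2 + 23*u - 15) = (u - 3)*(u + 3)*(u^2 - 6*u + 5) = (u - 5)*(u - 3)*(u + 3)*(u - 1)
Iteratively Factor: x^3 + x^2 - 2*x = (x - 1)*(x^2 + 2*x) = (x - 1)*(x + 2)*(x)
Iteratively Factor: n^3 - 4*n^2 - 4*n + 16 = (n + 2)*(n^2 - 6*n + 8) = (n - 2)*(n + 2)*(n - 4)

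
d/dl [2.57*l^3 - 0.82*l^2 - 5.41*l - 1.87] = 7.71*l^2 - 1.64*l - 5.41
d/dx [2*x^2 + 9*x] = 4*x + 9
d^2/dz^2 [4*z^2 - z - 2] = 8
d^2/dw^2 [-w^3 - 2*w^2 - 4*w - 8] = -6*w - 4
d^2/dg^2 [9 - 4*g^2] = -8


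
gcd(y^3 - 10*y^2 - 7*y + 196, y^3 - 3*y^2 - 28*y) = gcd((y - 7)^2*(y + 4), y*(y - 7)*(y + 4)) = y^2 - 3*y - 28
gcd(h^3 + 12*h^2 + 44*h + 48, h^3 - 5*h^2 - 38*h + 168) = h + 6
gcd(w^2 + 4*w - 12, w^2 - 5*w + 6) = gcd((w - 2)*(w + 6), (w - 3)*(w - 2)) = w - 2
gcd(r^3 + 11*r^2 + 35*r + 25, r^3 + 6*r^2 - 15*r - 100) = r^2 + 10*r + 25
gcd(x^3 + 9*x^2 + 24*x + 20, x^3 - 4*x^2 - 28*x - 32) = x^2 + 4*x + 4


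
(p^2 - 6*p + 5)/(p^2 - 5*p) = (p - 1)/p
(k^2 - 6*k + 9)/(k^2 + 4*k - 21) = (k - 3)/(k + 7)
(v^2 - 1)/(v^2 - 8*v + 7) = (v + 1)/(v - 7)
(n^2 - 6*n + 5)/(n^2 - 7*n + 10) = (n - 1)/(n - 2)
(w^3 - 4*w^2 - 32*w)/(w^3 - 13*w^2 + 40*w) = (w + 4)/(w - 5)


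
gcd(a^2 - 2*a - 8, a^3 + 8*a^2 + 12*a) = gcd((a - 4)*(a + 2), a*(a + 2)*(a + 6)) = a + 2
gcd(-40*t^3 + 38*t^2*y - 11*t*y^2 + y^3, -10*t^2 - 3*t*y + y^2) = -5*t + y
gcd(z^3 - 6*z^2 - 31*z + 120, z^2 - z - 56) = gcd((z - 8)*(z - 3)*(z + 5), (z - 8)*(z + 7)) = z - 8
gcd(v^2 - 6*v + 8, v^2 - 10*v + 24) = v - 4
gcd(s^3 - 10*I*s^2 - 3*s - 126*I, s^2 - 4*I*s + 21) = s^2 - 4*I*s + 21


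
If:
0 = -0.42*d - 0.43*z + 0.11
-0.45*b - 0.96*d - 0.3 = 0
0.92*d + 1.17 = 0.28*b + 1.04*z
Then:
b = 0.25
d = -0.43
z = 0.68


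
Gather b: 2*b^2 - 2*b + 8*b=2*b^2 + 6*b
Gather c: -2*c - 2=-2*c - 2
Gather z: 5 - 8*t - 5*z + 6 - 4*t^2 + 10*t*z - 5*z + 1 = -4*t^2 - 8*t + z*(10*t - 10) + 12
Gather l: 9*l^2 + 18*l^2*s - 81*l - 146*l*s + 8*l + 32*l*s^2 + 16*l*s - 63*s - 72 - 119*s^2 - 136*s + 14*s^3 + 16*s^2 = l^2*(18*s + 9) + l*(32*s^2 - 130*s - 73) + 14*s^3 - 103*s^2 - 199*s - 72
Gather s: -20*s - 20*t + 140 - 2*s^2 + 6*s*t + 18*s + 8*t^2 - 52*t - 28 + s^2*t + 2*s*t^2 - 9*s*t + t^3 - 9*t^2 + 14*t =s^2*(t - 2) + s*(2*t^2 - 3*t - 2) + t^3 - t^2 - 58*t + 112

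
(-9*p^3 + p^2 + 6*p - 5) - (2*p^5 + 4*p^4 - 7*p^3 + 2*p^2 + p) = -2*p^5 - 4*p^4 - 2*p^3 - p^2 + 5*p - 5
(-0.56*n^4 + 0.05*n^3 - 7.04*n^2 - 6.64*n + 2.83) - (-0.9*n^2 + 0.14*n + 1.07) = -0.56*n^4 + 0.05*n^3 - 6.14*n^2 - 6.78*n + 1.76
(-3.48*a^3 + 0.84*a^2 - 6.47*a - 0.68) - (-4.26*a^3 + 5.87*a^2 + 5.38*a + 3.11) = 0.78*a^3 - 5.03*a^2 - 11.85*a - 3.79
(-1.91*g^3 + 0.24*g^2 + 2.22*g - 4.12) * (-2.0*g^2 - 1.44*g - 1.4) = 3.82*g^5 + 2.2704*g^4 - 2.1116*g^3 + 4.7072*g^2 + 2.8248*g + 5.768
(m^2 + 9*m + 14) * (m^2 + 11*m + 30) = m^4 + 20*m^3 + 143*m^2 + 424*m + 420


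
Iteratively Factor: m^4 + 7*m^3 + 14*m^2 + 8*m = (m + 2)*(m^3 + 5*m^2 + 4*m) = (m + 2)*(m + 4)*(m^2 + m) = m*(m + 2)*(m + 4)*(m + 1)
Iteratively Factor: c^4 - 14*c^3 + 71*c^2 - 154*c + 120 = (c - 3)*(c^3 - 11*c^2 + 38*c - 40) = (c - 4)*(c - 3)*(c^2 - 7*c + 10) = (c - 5)*(c - 4)*(c - 3)*(c - 2)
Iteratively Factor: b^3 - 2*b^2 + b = (b - 1)*(b^2 - b) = (b - 1)^2*(b)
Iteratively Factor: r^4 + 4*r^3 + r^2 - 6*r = (r + 3)*(r^3 + r^2 - 2*r) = r*(r + 3)*(r^2 + r - 2) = r*(r + 2)*(r + 3)*(r - 1)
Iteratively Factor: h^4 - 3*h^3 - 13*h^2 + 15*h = (h)*(h^3 - 3*h^2 - 13*h + 15) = h*(h - 5)*(h^2 + 2*h - 3) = h*(h - 5)*(h + 3)*(h - 1)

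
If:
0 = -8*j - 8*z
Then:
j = -z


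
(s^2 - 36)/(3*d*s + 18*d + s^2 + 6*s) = (s - 6)/(3*d + s)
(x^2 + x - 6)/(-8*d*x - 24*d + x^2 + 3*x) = (x - 2)/(-8*d + x)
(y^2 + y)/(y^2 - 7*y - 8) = y/(y - 8)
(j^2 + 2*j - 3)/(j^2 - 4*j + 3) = (j + 3)/(j - 3)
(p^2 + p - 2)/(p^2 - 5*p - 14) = (p - 1)/(p - 7)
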